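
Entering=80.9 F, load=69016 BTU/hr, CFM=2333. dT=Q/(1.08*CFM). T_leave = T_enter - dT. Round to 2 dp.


dT = 69016/(1.08*2333) = 27.3912
T_leave = 80.9 - 27.3912 = 53.51 F

53.51 F


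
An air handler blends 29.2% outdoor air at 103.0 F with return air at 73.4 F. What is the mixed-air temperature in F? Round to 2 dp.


T_mix = 73.4 + (29.2/100)*(103.0-73.4) = 82.04 F

82.04 F


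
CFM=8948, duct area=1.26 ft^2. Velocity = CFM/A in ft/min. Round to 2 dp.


V = 8948 / 1.26 = 7101.59 ft/min

7101.59 ft/min


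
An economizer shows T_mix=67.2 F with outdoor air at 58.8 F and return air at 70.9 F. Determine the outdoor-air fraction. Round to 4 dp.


frac = (67.2 - 70.9) / (58.8 - 70.9) = 0.3058

0.3058


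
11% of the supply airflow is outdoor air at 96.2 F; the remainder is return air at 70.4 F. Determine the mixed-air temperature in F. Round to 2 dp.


T_mix = 0.11*96.2 + 0.89*70.4 = 73.24 F

73.24 F


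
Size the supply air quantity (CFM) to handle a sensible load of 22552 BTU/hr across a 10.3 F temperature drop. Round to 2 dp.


CFM = 22552 / (1.08 * 10.3) = 2027.33

2027.33 CFM


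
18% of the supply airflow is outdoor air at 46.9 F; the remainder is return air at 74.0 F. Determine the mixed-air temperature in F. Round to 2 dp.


T_mix = 0.18*46.9 + 0.82*74.0 = 69.12 F

69.12 F


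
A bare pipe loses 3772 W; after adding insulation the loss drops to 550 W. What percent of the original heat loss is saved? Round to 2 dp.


Savings = ((3772-550)/3772)*100 = 85.42 %

85.42 %


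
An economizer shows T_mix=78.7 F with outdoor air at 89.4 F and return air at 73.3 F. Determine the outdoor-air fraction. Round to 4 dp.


frac = (78.7 - 73.3) / (89.4 - 73.3) = 0.3354

0.3354


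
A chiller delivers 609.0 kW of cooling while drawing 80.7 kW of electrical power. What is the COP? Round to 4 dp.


COP = 609.0 / 80.7 = 7.5465

7.5465


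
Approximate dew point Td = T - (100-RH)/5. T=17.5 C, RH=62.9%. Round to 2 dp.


Td = 17.5 - (100-62.9)/5 = 10.08 C

10.08 C


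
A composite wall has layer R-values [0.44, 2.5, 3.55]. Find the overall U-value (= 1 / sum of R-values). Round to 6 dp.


R_total = 0.44 + 2.5 + 3.55 = 6.49
U = 1/6.49 = 0.154083

0.154083


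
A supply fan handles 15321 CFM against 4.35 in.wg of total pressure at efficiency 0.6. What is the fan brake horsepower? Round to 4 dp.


BHP = 15321 * 4.35 / (6356 * 0.6) = 17.4760 hp

17.4760 hp


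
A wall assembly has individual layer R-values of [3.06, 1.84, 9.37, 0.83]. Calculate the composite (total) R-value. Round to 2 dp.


R_total = 3.06 + 1.84 + 9.37 + 0.83 = 15.10

15.10


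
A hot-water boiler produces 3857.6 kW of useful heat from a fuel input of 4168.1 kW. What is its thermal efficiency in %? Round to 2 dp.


eta = (3857.6/4168.1)*100 = 92.55 %

92.55 %


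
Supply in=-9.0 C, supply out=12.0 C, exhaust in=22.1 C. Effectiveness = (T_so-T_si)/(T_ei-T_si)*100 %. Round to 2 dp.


eff = (12.0-(-9.0))/(22.1-(-9.0))*100 = 67.52 %

67.52 %


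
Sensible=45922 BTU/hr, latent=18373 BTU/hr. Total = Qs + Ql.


Qt = 45922 + 18373 = 64295 BTU/hr

64295 BTU/hr


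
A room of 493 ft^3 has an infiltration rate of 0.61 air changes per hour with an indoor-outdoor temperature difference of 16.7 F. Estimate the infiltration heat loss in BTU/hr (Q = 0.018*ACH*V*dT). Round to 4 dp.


Q = 0.018 * 0.61 * 493 * 16.7 = 90.3994 BTU/hr

90.3994 BTU/hr


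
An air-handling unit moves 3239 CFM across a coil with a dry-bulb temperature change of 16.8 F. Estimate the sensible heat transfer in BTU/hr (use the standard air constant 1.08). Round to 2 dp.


Q = 1.08 * 3239 * 16.8 = 58768.42 BTU/hr

58768.42 BTU/hr


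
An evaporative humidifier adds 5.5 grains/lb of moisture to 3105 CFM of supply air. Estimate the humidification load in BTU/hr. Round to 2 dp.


Q = 0.68 * 3105 * 5.5 = 11612.70 BTU/hr

11612.70 BTU/hr


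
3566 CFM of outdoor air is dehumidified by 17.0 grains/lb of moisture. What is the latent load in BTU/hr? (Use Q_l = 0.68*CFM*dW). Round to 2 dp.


Q = 0.68 * 3566 * 17.0 = 41222.96 BTU/hr

41222.96 BTU/hr


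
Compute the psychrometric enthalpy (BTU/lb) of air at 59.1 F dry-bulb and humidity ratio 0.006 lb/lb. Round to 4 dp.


h = 0.24*59.1 + 0.006*(1061+0.444*59.1) = 20.7074 BTU/lb

20.7074 BTU/lb


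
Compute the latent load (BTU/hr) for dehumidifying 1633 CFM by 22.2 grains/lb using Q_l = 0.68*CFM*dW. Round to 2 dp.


Q = 0.68 * 1633 * 22.2 = 24651.77 BTU/hr

24651.77 BTU/hr


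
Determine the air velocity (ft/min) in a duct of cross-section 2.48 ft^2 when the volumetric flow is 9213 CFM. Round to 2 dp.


V = 9213 / 2.48 = 3714.92 ft/min

3714.92 ft/min


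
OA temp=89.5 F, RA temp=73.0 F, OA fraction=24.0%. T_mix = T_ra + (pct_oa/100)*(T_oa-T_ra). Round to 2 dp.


T_mix = 73.0 + (24.0/100)*(89.5-73.0) = 76.96 F

76.96 F


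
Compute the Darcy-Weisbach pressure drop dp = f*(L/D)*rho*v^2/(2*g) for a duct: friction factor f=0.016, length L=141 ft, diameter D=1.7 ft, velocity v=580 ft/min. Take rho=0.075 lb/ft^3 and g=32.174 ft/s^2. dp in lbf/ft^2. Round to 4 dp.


v_fps = 580/60 = 9.6667 ft/s
dp = 0.016*(141/1.7)*0.075*9.6667^2/(2*32.174) = 0.1445 lbf/ft^2

0.1445 lbf/ft^2


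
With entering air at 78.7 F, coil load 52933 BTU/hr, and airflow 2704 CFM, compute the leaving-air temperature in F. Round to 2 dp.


dT = 52933/(1.08*2704) = 18.1258
T_leave = 78.7 - 18.1258 = 60.57 F

60.57 F


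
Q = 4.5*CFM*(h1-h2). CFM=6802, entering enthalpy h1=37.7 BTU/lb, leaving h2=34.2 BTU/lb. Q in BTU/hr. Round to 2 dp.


Q = 4.5 * 6802 * (37.7 - 34.2) = 107131.50 BTU/hr

107131.50 BTU/hr


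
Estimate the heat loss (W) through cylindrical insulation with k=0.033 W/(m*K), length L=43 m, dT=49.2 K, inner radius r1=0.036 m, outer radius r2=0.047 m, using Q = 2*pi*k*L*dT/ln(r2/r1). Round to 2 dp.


Q = 2*pi*0.033*43*49.2/ln(0.047/0.036) = 1645.21 W

1645.21 W


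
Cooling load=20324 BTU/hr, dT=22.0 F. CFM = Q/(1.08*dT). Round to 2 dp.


CFM = 20324 / (1.08 * 22.0) = 855.39

855.39 CFM


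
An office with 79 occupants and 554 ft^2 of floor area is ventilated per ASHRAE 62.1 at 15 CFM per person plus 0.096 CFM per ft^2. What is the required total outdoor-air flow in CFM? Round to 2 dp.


Total = 79*15 + 554*0.096 = 1238.18 CFM

1238.18 CFM


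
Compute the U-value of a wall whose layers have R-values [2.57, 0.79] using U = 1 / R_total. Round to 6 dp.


R_total = 2.57 + 0.79 = 3.36
U = 1/3.36 = 0.297619

0.297619


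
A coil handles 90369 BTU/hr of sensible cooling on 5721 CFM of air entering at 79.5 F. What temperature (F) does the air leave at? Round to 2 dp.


dT = 90369/(1.08*5721) = 14.6259
T_leave = 79.5 - 14.6259 = 64.87 F

64.87 F


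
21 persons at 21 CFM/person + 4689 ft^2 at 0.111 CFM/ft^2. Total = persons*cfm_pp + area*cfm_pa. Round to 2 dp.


Total = 21*21 + 4689*0.111 = 961.48 CFM

961.48 CFM


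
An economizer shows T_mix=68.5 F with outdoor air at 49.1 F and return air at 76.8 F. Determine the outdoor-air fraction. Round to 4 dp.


frac = (68.5 - 76.8) / (49.1 - 76.8) = 0.2996

0.2996


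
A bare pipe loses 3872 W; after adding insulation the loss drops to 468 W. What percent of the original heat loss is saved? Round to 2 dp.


Savings = ((3872-468)/3872)*100 = 87.91 %

87.91 %


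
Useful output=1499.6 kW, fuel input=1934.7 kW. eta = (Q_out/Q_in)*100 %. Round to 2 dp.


eta = (1499.6/1934.7)*100 = 77.51 %

77.51 %


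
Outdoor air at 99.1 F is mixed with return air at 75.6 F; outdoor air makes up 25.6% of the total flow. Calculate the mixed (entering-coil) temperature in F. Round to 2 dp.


T_mix = 75.6 + (25.6/100)*(99.1-75.6) = 81.62 F

81.62 F


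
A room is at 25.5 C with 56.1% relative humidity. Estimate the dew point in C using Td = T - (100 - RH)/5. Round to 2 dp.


Td = 25.5 - (100-56.1)/5 = 16.72 C

16.72 C


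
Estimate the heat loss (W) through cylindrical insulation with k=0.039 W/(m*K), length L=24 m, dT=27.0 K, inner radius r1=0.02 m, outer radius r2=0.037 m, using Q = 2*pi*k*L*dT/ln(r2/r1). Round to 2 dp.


Q = 2*pi*0.039*24*27.0/ln(0.037/0.02) = 258.12 W

258.12 W


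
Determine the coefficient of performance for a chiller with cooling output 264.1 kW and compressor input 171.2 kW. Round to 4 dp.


COP = 264.1 / 171.2 = 1.5426

1.5426


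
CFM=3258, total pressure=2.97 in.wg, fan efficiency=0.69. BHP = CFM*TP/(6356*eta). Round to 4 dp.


BHP = 3258 * 2.97 / (6356 * 0.69) = 2.2064 hp

2.2064 hp


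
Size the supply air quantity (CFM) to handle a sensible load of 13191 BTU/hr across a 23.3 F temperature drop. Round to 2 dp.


CFM = 13191 / (1.08 * 23.3) = 524.20

524.20 CFM


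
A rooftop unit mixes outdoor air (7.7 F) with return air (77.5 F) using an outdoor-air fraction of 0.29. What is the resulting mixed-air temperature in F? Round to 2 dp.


T_mix = 0.29*7.7 + 0.71*77.5 = 57.26 F

57.26 F


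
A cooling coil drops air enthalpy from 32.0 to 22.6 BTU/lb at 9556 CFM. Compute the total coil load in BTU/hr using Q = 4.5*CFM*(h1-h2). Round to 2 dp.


Q = 4.5 * 9556 * (32.0 - 22.6) = 404218.80 BTU/hr

404218.80 BTU/hr


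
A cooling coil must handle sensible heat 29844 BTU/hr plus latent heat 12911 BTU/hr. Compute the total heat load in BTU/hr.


Qt = 29844 + 12911 = 42755 BTU/hr

42755 BTU/hr


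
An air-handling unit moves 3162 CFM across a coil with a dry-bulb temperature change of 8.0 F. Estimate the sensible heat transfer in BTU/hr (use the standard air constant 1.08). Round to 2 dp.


Q = 1.08 * 3162 * 8.0 = 27319.68 BTU/hr

27319.68 BTU/hr


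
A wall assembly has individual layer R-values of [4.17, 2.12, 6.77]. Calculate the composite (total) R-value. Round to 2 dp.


R_total = 4.17 + 2.12 + 6.77 = 13.06

13.06


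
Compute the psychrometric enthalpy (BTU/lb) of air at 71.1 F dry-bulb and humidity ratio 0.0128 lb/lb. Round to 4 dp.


h = 0.24*71.1 + 0.0128*(1061+0.444*71.1) = 31.0489 BTU/lb

31.0489 BTU/lb


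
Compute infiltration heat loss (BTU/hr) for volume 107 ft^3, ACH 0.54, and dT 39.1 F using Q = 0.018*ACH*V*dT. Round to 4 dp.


Q = 0.018 * 0.54 * 107 * 39.1 = 40.6656 BTU/hr

40.6656 BTU/hr


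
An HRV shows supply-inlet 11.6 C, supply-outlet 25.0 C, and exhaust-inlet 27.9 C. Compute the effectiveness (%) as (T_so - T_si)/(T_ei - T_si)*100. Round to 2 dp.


eff = (25.0-11.6)/(27.9-11.6)*100 = 82.21 %

82.21 %


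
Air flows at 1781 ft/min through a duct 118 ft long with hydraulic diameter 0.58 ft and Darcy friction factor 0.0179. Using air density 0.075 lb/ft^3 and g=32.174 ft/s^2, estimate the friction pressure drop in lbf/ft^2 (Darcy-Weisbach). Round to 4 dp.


v_fps = 1781/60 = 29.6833 ft/s
dp = 0.0179*(118/0.58)*0.075*29.6833^2/(2*32.174) = 3.7399 lbf/ft^2

3.7399 lbf/ft^2


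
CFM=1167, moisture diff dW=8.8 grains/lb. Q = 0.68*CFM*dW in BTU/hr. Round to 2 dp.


Q = 0.68 * 1167 * 8.8 = 6983.33 BTU/hr

6983.33 BTU/hr


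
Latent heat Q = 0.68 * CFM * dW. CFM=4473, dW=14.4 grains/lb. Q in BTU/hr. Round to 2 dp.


Q = 0.68 * 4473 * 14.4 = 43799.62 BTU/hr

43799.62 BTU/hr


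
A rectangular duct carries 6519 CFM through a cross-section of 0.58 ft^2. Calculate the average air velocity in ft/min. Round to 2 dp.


V = 6519 / 0.58 = 11239.66 ft/min

11239.66 ft/min


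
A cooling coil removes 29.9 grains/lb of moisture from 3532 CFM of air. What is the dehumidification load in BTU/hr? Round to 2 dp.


Q = 0.68 * 3532 * 29.9 = 71812.62 BTU/hr

71812.62 BTU/hr


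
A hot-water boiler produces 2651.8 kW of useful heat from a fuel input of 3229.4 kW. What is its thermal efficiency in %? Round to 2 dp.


eta = (2651.8/3229.4)*100 = 82.11 %

82.11 %


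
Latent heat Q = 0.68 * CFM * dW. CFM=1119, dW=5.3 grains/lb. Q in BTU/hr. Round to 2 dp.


Q = 0.68 * 1119 * 5.3 = 4032.88 BTU/hr

4032.88 BTU/hr


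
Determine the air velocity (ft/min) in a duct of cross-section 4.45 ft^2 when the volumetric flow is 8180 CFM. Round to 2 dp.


V = 8180 / 4.45 = 1838.20 ft/min

1838.20 ft/min


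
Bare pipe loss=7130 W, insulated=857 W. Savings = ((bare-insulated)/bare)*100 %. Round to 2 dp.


Savings = ((7130-857)/7130)*100 = 87.98 %

87.98 %


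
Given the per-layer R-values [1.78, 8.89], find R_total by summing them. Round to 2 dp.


R_total = 1.78 + 8.89 = 10.67

10.67


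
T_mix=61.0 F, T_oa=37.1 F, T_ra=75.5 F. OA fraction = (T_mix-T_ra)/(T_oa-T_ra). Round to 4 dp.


frac = (61.0 - 75.5) / (37.1 - 75.5) = 0.3776

0.3776


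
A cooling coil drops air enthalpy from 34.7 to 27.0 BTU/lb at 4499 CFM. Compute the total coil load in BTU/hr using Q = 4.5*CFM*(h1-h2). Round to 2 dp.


Q = 4.5 * 4499 * (34.7 - 27.0) = 155890.35 BTU/hr

155890.35 BTU/hr


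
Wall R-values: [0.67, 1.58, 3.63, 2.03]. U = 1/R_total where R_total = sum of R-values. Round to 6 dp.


R_total = 0.67 + 1.58 + 3.63 + 2.03 = 7.91
U = 1/7.91 = 0.126422

0.126422


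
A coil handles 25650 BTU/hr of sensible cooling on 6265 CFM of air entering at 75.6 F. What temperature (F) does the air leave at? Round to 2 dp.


dT = 25650/(1.08*6265) = 3.7909
T_leave = 75.6 - 3.7909 = 71.81 F

71.81 F


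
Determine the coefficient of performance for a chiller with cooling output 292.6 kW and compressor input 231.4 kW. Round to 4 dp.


COP = 292.6 / 231.4 = 1.2645

1.2645


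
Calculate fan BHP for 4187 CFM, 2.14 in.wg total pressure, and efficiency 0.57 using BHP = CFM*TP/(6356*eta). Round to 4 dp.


BHP = 4187 * 2.14 / (6356 * 0.57) = 2.4732 hp

2.4732 hp


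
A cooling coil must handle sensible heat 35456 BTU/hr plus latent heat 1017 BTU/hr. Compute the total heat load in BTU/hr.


Qt = 35456 + 1017 = 36473 BTU/hr

36473 BTU/hr


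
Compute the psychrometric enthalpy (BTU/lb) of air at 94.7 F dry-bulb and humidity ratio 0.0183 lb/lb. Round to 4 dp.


h = 0.24*94.7 + 0.0183*(1061+0.444*94.7) = 42.9138 BTU/lb

42.9138 BTU/lb


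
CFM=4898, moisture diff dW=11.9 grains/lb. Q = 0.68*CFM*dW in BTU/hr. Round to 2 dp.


Q = 0.68 * 4898 * 11.9 = 39634.62 BTU/hr

39634.62 BTU/hr


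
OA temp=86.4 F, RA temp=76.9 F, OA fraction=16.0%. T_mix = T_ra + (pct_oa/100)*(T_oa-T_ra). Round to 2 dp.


T_mix = 76.9 + (16.0/100)*(86.4-76.9) = 78.42 F

78.42 F


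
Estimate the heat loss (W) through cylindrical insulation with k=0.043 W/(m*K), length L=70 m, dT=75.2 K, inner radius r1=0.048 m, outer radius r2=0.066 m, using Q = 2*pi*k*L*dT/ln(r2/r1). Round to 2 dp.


Q = 2*pi*0.043*70*75.2/ln(0.066/0.048) = 4465.99 W

4465.99 W


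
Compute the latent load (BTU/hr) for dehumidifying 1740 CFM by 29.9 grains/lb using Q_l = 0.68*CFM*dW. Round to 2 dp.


Q = 0.68 * 1740 * 29.9 = 35377.68 BTU/hr

35377.68 BTU/hr


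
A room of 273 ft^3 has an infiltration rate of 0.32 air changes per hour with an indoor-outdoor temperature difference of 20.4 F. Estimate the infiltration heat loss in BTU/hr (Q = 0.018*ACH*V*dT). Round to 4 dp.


Q = 0.018 * 0.32 * 273 * 20.4 = 32.0786 BTU/hr

32.0786 BTU/hr


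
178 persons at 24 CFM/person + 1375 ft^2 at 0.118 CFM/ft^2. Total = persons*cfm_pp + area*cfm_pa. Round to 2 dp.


Total = 178*24 + 1375*0.118 = 4434.25 CFM

4434.25 CFM


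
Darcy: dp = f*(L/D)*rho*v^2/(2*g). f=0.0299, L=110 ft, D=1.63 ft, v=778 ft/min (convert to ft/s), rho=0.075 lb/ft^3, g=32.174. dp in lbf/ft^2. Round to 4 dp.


v_fps = 778/60 = 12.9667 ft/s
dp = 0.0299*(110/1.63)*0.075*12.9667^2/(2*32.174) = 0.3954 lbf/ft^2

0.3954 lbf/ft^2


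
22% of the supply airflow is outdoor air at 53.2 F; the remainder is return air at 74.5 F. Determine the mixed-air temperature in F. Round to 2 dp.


T_mix = 0.22*53.2 + 0.78*74.5 = 69.81 F

69.81 F


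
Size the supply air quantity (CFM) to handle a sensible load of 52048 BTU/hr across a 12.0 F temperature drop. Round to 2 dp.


CFM = 52048 / (1.08 * 12.0) = 4016.05

4016.05 CFM


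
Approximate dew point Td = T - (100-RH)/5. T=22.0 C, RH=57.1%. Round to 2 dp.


Td = 22.0 - (100-57.1)/5 = 13.42 C

13.42 C


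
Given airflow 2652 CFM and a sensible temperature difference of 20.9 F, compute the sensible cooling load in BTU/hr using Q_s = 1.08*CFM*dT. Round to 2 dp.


Q = 1.08 * 2652 * 20.9 = 59860.94 BTU/hr

59860.94 BTU/hr


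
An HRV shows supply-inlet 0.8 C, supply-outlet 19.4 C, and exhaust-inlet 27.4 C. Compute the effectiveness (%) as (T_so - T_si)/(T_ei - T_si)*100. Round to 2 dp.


eff = (19.4-0.8)/(27.4-0.8)*100 = 69.92 %

69.92 %


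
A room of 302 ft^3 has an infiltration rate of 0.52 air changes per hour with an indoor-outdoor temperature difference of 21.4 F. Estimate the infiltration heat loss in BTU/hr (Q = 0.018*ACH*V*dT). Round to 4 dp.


Q = 0.018 * 0.52 * 302 * 21.4 = 60.4918 BTU/hr

60.4918 BTU/hr


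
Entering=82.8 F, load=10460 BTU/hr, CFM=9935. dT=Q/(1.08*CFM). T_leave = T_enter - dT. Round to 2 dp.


dT = 10460/(1.08*9935) = 0.9749
T_leave = 82.8 - 0.9749 = 81.83 F

81.83 F


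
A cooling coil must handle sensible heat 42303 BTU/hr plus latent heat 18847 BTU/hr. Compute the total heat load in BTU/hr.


Qt = 42303 + 18847 = 61150 BTU/hr

61150 BTU/hr


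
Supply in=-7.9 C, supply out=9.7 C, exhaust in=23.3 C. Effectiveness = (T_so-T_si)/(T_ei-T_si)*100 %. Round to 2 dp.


eff = (9.7-(-7.9))/(23.3-(-7.9))*100 = 56.41 %

56.41 %


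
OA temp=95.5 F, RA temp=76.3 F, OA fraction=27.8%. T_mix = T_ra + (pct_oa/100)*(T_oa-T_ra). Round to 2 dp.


T_mix = 76.3 + (27.8/100)*(95.5-76.3) = 81.64 F

81.64 F


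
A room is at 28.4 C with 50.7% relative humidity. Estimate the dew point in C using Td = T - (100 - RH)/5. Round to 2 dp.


Td = 28.4 - (100-50.7)/5 = 18.54 C

18.54 C


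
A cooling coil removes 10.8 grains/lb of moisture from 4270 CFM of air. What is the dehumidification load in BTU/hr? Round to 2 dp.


Q = 0.68 * 4270 * 10.8 = 31358.88 BTU/hr

31358.88 BTU/hr


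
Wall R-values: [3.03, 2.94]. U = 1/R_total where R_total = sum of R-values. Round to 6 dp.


R_total = 3.03 + 2.94 = 5.97
U = 1/5.97 = 0.167504

0.167504


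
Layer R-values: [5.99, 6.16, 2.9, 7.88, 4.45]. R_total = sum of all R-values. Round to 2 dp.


R_total = 5.99 + 6.16 + 2.9 + 7.88 + 4.45 = 27.38

27.38


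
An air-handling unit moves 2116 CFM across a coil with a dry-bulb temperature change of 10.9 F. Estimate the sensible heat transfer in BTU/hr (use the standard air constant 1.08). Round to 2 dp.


Q = 1.08 * 2116 * 10.9 = 24909.55 BTU/hr

24909.55 BTU/hr


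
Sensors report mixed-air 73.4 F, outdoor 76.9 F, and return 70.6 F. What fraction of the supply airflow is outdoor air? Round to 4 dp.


frac = (73.4 - 70.6) / (76.9 - 70.6) = 0.4444

0.4444


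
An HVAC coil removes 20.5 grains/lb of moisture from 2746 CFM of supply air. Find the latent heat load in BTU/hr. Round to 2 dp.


Q = 0.68 * 2746 * 20.5 = 38279.24 BTU/hr

38279.24 BTU/hr


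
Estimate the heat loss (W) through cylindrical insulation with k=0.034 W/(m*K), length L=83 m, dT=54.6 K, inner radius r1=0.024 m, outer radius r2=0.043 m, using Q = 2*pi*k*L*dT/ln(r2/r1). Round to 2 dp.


Q = 2*pi*0.034*83*54.6/ln(0.043/0.024) = 1660.17 W

1660.17 W


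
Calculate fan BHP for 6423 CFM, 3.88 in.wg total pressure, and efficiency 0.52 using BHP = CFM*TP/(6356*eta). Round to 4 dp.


BHP = 6423 * 3.88 / (6356 * 0.52) = 7.5402 hp

7.5402 hp


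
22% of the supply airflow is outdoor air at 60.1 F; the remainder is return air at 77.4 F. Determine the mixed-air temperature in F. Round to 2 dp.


T_mix = 0.22*60.1 + 0.78*77.4 = 73.59 F

73.59 F


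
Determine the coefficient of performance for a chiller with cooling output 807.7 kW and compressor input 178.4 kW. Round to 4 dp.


COP = 807.7 / 178.4 = 4.5275

4.5275


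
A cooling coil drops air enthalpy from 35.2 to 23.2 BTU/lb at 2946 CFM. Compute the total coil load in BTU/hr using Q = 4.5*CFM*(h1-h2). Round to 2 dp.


Q = 4.5 * 2946 * (35.2 - 23.2) = 159084.00 BTU/hr

159084.00 BTU/hr


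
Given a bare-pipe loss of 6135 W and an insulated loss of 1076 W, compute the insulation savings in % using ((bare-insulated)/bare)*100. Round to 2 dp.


Savings = ((6135-1076)/6135)*100 = 82.46 %

82.46 %


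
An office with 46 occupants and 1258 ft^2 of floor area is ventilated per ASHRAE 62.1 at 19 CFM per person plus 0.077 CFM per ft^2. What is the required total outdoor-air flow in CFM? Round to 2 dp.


Total = 46*19 + 1258*0.077 = 970.87 CFM

970.87 CFM


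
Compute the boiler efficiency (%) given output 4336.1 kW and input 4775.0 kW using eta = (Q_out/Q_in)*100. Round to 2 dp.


eta = (4336.1/4775.0)*100 = 90.81 %

90.81 %


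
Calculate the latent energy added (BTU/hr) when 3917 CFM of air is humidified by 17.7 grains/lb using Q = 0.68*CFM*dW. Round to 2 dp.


Q = 0.68 * 3917 * 17.7 = 47145.01 BTU/hr

47145.01 BTU/hr


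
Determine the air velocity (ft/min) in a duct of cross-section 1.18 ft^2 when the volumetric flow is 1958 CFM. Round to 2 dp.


V = 1958 / 1.18 = 1659.32 ft/min

1659.32 ft/min


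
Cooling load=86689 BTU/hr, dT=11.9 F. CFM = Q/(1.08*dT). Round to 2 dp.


CFM = 86689 / (1.08 * 11.9) = 6745.18

6745.18 CFM


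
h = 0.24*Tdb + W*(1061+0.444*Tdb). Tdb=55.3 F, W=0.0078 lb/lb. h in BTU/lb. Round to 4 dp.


h = 0.24*55.3 + 0.0078*(1061+0.444*55.3) = 21.7393 BTU/lb

21.7393 BTU/lb


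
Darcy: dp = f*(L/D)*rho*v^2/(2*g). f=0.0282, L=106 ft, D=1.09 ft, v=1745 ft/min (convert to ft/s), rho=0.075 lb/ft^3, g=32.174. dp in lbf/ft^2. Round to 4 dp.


v_fps = 1745/60 = 29.0833 ft/s
dp = 0.0282*(106/1.09)*0.075*29.0833^2/(2*32.174) = 2.7036 lbf/ft^2

2.7036 lbf/ft^2


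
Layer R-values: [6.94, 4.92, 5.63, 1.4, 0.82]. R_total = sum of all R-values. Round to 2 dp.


R_total = 6.94 + 4.92 + 5.63 + 1.4 + 0.82 = 19.71

19.71


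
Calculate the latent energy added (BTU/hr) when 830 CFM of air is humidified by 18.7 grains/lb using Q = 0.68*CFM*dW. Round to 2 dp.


Q = 0.68 * 830 * 18.7 = 10554.28 BTU/hr

10554.28 BTU/hr


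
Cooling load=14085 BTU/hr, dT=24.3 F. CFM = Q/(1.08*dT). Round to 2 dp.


CFM = 14085 / (1.08 * 24.3) = 536.69

536.69 CFM


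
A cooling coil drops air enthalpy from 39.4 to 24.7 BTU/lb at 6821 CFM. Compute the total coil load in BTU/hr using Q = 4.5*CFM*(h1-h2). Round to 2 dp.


Q = 4.5 * 6821 * (39.4 - 24.7) = 451209.15 BTU/hr

451209.15 BTU/hr


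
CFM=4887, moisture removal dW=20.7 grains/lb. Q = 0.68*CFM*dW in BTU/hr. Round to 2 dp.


Q = 0.68 * 4887 * 20.7 = 68789.41 BTU/hr

68789.41 BTU/hr


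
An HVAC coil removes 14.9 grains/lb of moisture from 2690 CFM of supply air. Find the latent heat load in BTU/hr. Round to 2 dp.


Q = 0.68 * 2690 * 14.9 = 27255.08 BTU/hr

27255.08 BTU/hr


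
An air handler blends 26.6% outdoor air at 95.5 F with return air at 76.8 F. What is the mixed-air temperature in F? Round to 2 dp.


T_mix = 76.8 + (26.6/100)*(95.5-76.8) = 81.77 F

81.77 F


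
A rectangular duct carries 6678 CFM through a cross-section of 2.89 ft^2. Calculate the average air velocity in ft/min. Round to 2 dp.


V = 6678 / 2.89 = 2310.73 ft/min

2310.73 ft/min


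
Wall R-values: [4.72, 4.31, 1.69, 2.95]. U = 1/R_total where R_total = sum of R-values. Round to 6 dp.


R_total = 4.72 + 4.31 + 1.69 + 2.95 = 13.67
U = 1/13.67 = 0.073153

0.073153


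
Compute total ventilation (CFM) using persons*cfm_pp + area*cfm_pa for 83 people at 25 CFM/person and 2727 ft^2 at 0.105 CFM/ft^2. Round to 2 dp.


Total = 83*25 + 2727*0.105 = 2361.34 CFM

2361.34 CFM


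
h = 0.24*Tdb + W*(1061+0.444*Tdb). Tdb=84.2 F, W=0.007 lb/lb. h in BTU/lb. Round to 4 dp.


h = 0.24*84.2 + 0.007*(1061+0.444*84.2) = 27.8967 BTU/lb

27.8967 BTU/lb


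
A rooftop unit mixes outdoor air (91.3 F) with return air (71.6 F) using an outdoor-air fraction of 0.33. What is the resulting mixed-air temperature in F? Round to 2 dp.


T_mix = 0.33*91.3 + 0.67*71.6 = 78.10 F

78.10 F


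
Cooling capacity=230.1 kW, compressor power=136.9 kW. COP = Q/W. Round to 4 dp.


COP = 230.1 / 136.9 = 1.6808

1.6808


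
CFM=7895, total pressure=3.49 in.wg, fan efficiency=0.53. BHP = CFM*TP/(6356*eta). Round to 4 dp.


BHP = 7895 * 3.49 / (6356 * 0.53) = 8.1793 hp

8.1793 hp


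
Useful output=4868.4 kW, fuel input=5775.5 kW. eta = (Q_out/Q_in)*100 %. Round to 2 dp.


eta = (4868.4/5775.5)*100 = 84.29 %

84.29 %


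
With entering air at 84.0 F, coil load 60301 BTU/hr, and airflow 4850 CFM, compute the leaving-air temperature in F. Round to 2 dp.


dT = 60301/(1.08*4850) = 11.5122
T_leave = 84.0 - 11.5122 = 72.49 F

72.49 F


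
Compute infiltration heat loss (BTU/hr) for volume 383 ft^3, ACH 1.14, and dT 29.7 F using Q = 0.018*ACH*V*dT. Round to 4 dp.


Q = 0.018 * 1.14 * 383 * 29.7 = 233.4171 BTU/hr

233.4171 BTU/hr


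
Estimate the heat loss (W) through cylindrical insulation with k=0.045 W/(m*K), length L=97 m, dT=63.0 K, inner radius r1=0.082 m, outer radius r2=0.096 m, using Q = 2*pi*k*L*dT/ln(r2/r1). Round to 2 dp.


Q = 2*pi*0.045*97*63.0/ln(0.096/0.082) = 10961.47 W

10961.47 W


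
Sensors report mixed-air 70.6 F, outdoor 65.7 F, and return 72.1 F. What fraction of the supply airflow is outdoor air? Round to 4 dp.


frac = (70.6 - 72.1) / (65.7 - 72.1) = 0.2344

0.2344


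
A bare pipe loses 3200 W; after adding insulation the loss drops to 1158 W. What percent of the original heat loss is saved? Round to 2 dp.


Savings = ((3200-1158)/3200)*100 = 63.81 %

63.81 %


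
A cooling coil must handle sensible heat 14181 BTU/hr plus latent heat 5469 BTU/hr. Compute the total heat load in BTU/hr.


Qt = 14181 + 5469 = 19650 BTU/hr

19650 BTU/hr


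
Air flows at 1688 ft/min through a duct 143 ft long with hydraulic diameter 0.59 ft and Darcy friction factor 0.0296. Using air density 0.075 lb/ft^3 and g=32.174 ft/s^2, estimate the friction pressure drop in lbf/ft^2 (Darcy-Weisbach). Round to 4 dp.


v_fps = 1688/60 = 28.1333 ft/s
dp = 0.0296*(143/0.59)*0.075*28.1333^2/(2*32.174) = 6.6183 lbf/ft^2

6.6183 lbf/ft^2


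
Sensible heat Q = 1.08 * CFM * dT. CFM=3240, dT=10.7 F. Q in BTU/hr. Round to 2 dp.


Q = 1.08 * 3240 * 10.7 = 37441.44 BTU/hr

37441.44 BTU/hr


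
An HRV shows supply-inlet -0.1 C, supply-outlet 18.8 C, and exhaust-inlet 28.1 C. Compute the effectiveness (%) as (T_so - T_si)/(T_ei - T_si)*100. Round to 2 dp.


eff = (18.8-(-0.1))/(28.1-(-0.1))*100 = 67.02 %

67.02 %


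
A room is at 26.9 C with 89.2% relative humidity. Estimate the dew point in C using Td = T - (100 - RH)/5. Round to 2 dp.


Td = 26.9 - (100-89.2)/5 = 24.74 C

24.74 C


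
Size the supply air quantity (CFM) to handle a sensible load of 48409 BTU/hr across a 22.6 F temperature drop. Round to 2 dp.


CFM = 48409 / (1.08 * 22.6) = 1983.33

1983.33 CFM


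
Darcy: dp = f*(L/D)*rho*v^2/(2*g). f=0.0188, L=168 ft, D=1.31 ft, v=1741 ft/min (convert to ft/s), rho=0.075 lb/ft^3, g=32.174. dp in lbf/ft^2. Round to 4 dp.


v_fps = 1741/60 = 29.0167 ft/s
dp = 0.0188*(168/1.31)*0.075*29.0167^2/(2*32.174) = 2.3660 lbf/ft^2

2.3660 lbf/ft^2


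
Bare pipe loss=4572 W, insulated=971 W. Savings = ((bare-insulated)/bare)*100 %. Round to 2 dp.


Savings = ((4572-971)/4572)*100 = 78.76 %

78.76 %


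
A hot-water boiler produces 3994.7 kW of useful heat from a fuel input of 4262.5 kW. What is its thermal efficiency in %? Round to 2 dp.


eta = (3994.7/4262.5)*100 = 93.72 %

93.72 %


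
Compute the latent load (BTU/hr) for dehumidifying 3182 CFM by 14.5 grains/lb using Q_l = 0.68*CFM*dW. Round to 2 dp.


Q = 0.68 * 3182 * 14.5 = 31374.52 BTU/hr

31374.52 BTU/hr


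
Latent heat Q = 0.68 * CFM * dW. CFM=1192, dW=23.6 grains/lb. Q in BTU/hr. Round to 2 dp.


Q = 0.68 * 1192 * 23.6 = 19129.22 BTU/hr

19129.22 BTU/hr


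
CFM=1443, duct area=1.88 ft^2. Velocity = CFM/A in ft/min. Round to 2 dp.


V = 1443 / 1.88 = 767.55 ft/min

767.55 ft/min


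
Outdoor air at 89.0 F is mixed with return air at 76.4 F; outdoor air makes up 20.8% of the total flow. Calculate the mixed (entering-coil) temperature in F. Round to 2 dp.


T_mix = 76.4 + (20.8/100)*(89.0-76.4) = 79.02 F

79.02 F


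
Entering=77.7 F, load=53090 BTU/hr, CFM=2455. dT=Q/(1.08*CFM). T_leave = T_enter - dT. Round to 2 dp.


dT = 53090/(1.08*2455) = 20.0234
T_leave = 77.7 - 20.0234 = 57.68 F

57.68 F


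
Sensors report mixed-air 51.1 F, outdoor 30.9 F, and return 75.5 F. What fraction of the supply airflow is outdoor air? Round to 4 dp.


frac = (51.1 - 75.5) / (30.9 - 75.5) = 0.5471

0.5471


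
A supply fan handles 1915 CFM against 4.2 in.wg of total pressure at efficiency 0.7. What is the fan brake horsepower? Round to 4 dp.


BHP = 1915 * 4.2 / (6356 * 0.7) = 1.8077 hp

1.8077 hp


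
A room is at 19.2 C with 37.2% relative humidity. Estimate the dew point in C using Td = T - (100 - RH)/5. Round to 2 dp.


Td = 19.2 - (100-37.2)/5 = 6.64 C

6.64 C


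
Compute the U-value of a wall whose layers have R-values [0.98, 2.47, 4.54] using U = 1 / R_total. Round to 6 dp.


R_total = 0.98 + 2.47 + 4.54 = 7.99
U = 1/7.99 = 0.125156

0.125156


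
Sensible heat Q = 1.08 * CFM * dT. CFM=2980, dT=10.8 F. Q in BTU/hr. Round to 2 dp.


Q = 1.08 * 2980 * 10.8 = 34758.72 BTU/hr

34758.72 BTU/hr


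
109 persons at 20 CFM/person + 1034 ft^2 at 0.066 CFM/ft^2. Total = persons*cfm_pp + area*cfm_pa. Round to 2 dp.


Total = 109*20 + 1034*0.066 = 2248.24 CFM

2248.24 CFM


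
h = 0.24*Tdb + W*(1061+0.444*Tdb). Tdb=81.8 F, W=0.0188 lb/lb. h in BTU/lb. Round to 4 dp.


h = 0.24*81.8 + 0.0188*(1061+0.444*81.8) = 40.2616 BTU/lb

40.2616 BTU/lb


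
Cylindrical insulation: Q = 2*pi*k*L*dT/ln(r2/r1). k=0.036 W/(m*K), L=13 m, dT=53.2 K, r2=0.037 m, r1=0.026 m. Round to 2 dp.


Q = 2*pi*0.036*13*53.2/ln(0.037/0.026) = 443.39 W

443.39 W


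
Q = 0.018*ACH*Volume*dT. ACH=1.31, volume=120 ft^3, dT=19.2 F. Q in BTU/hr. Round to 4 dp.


Q = 0.018 * 1.31 * 120 * 19.2 = 54.3283 BTU/hr

54.3283 BTU/hr


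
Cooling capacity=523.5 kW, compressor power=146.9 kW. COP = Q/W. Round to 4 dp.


COP = 523.5 / 146.9 = 3.5636

3.5636


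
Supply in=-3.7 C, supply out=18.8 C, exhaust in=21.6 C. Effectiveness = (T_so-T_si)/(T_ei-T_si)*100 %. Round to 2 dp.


eff = (18.8-(-3.7))/(21.6-(-3.7))*100 = 88.93 %

88.93 %


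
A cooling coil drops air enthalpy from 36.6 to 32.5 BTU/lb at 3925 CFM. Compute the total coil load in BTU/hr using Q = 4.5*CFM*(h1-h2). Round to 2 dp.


Q = 4.5 * 3925 * (36.6 - 32.5) = 72416.25 BTU/hr

72416.25 BTU/hr


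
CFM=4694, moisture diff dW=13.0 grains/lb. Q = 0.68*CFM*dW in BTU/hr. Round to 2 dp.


Q = 0.68 * 4694 * 13.0 = 41494.96 BTU/hr

41494.96 BTU/hr


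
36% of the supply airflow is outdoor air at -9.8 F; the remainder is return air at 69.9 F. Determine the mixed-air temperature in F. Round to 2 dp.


T_mix = 0.36*(-9.8) + 0.64*69.9 = 41.21 F

41.21 F


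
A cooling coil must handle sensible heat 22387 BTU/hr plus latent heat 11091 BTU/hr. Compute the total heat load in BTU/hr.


Qt = 22387 + 11091 = 33478 BTU/hr

33478 BTU/hr


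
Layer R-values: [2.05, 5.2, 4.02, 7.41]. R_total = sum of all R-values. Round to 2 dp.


R_total = 2.05 + 5.2 + 4.02 + 7.41 = 18.68

18.68


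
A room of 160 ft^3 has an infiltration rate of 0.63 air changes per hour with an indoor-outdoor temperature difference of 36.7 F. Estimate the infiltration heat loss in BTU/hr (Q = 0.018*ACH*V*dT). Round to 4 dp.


Q = 0.018 * 0.63 * 160 * 36.7 = 66.5885 BTU/hr

66.5885 BTU/hr


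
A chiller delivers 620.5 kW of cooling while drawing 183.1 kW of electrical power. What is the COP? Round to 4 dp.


COP = 620.5 / 183.1 = 3.3889

3.3889


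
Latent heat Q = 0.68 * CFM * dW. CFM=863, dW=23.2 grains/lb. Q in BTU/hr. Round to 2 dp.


Q = 0.68 * 863 * 23.2 = 13614.69 BTU/hr

13614.69 BTU/hr


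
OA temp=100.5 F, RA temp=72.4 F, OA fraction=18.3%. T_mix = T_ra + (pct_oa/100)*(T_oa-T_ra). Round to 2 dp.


T_mix = 72.4 + (18.3/100)*(100.5-72.4) = 77.54 F

77.54 F


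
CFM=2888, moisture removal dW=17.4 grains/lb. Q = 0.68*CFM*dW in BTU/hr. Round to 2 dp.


Q = 0.68 * 2888 * 17.4 = 34170.82 BTU/hr

34170.82 BTU/hr


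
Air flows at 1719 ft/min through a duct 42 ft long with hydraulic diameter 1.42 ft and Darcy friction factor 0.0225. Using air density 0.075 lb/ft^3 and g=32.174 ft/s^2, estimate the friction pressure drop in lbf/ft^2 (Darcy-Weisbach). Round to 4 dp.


v_fps = 1719/60 = 28.65 ft/s
dp = 0.0225*(42/1.42)*0.075*28.65^2/(2*32.174) = 0.6367 lbf/ft^2

0.6367 lbf/ft^2


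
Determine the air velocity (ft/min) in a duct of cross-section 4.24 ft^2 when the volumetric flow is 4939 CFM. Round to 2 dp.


V = 4939 / 4.24 = 1164.86 ft/min

1164.86 ft/min


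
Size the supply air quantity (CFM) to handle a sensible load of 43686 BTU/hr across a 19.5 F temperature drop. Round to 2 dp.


CFM = 43686 / (1.08 * 19.5) = 2074.36

2074.36 CFM


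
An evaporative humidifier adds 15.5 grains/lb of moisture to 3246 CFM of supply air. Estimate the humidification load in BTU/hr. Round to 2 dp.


Q = 0.68 * 3246 * 15.5 = 34212.84 BTU/hr

34212.84 BTU/hr


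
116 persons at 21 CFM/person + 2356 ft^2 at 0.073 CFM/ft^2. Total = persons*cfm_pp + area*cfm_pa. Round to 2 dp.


Total = 116*21 + 2356*0.073 = 2607.99 CFM

2607.99 CFM


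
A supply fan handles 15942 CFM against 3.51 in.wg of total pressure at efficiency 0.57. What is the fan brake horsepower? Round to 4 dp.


BHP = 15942 * 3.51 / (6356 * 0.57) = 15.4451 hp

15.4451 hp


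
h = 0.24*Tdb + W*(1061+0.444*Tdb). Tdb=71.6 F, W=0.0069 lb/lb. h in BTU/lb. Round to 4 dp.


h = 0.24*71.6 + 0.0069*(1061+0.444*71.6) = 24.7243 BTU/lb

24.7243 BTU/lb


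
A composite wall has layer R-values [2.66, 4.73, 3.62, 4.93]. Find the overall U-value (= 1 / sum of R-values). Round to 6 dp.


R_total = 2.66 + 4.73 + 3.62 + 4.93 = 15.94
U = 1/15.94 = 0.062735

0.062735


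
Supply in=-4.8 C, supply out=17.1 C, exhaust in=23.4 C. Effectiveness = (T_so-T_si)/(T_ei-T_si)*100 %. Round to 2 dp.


eff = (17.1-(-4.8))/(23.4-(-4.8))*100 = 77.66 %

77.66 %


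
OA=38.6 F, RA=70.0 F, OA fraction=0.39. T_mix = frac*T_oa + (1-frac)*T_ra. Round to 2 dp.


T_mix = 0.39*38.6 + 0.61*70.0 = 57.75 F

57.75 F


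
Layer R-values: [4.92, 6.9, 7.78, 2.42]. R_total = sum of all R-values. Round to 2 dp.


R_total = 4.92 + 6.9 + 7.78 + 2.42 = 22.02

22.02


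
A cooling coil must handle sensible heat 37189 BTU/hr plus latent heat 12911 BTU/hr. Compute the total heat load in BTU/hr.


Qt = 37189 + 12911 = 50100 BTU/hr

50100 BTU/hr


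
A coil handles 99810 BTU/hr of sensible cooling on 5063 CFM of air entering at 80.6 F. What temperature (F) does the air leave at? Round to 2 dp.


dT = 99810/(1.08*5063) = 18.2533
T_leave = 80.6 - 18.2533 = 62.35 F

62.35 F


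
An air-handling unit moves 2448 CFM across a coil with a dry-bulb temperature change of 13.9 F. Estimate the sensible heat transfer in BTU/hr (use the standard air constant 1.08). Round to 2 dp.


Q = 1.08 * 2448 * 13.9 = 36749.38 BTU/hr

36749.38 BTU/hr


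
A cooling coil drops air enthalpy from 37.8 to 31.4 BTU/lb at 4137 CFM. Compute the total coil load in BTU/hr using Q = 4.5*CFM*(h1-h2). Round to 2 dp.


Q = 4.5 * 4137 * (37.8 - 31.4) = 119145.60 BTU/hr

119145.60 BTU/hr


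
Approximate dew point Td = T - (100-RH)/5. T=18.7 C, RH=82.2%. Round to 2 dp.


Td = 18.7 - (100-82.2)/5 = 15.14 C

15.14 C


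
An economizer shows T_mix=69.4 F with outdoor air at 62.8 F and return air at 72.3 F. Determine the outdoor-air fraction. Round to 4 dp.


frac = (69.4 - 72.3) / (62.8 - 72.3) = 0.3053

0.3053


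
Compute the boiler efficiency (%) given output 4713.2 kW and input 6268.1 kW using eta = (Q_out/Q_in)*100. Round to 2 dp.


eta = (4713.2/6268.1)*100 = 75.19 %

75.19 %


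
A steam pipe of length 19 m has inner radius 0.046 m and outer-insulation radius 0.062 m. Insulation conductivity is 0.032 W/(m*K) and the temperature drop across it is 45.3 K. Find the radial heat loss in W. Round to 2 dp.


Q = 2*pi*0.032*19*45.3/ln(0.062/0.046) = 579.76 W

579.76 W


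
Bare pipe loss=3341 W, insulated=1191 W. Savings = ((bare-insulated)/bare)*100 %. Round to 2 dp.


Savings = ((3341-1191)/3341)*100 = 64.35 %

64.35 %


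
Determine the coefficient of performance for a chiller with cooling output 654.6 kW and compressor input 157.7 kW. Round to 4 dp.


COP = 654.6 / 157.7 = 4.1509

4.1509


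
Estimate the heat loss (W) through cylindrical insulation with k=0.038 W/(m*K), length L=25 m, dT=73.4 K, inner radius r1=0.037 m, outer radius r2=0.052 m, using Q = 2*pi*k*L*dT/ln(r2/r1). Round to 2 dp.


Q = 2*pi*0.038*25*73.4/ln(0.052/0.037) = 1287.37 W

1287.37 W


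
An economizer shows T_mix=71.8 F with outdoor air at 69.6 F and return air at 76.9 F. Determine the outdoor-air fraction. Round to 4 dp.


frac = (71.8 - 76.9) / (69.6 - 76.9) = 0.6986

0.6986


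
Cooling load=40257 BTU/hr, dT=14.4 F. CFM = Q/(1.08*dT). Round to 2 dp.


CFM = 40257 / (1.08 * 14.4) = 2588.54

2588.54 CFM


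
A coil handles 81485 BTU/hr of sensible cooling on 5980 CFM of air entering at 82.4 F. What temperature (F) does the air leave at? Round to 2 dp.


dT = 81485/(1.08*5980) = 12.6169
T_leave = 82.4 - 12.6169 = 69.78 F

69.78 F


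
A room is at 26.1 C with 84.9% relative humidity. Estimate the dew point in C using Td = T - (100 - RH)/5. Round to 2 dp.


Td = 26.1 - (100-84.9)/5 = 23.08 C

23.08 C


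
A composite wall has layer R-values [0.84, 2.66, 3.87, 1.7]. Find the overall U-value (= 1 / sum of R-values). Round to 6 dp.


R_total = 0.84 + 2.66 + 3.87 + 1.7 = 9.07
U = 1/9.07 = 0.110254

0.110254


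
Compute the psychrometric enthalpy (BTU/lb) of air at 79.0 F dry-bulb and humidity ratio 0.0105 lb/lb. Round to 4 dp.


h = 0.24*79.0 + 0.0105*(1061+0.444*79.0) = 30.4688 BTU/lb

30.4688 BTU/lb


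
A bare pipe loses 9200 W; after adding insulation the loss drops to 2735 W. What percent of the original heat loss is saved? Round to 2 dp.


Savings = ((9200-2735)/9200)*100 = 70.27 %

70.27 %


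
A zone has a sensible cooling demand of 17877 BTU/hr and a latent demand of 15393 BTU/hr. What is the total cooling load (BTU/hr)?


Qt = 17877 + 15393 = 33270 BTU/hr

33270 BTU/hr


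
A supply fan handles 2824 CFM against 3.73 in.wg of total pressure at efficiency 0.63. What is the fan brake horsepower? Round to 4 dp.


BHP = 2824 * 3.73 / (6356 * 0.63) = 2.6306 hp

2.6306 hp


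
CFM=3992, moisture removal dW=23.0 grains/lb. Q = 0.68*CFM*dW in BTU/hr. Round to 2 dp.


Q = 0.68 * 3992 * 23.0 = 62434.88 BTU/hr

62434.88 BTU/hr


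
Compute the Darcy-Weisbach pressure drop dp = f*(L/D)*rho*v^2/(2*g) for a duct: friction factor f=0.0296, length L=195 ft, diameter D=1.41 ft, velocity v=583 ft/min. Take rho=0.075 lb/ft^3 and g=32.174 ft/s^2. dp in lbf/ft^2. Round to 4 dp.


v_fps = 583/60 = 9.7167 ft/s
dp = 0.0296*(195/1.41)*0.075*9.7167^2/(2*32.174) = 0.4505 lbf/ft^2

0.4505 lbf/ft^2


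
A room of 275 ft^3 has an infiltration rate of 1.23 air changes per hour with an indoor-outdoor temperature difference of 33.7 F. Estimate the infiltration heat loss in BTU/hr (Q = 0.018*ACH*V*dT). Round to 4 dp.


Q = 0.018 * 1.23 * 275 * 33.7 = 205.1825 BTU/hr

205.1825 BTU/hr


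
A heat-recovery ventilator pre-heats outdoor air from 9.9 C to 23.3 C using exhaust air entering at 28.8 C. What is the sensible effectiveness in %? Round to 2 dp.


eff = (23.3-9.9)/(28.8-9.9)*100 = 70.90 %

70.90 %
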